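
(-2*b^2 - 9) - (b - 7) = -2*b^2 - b - 2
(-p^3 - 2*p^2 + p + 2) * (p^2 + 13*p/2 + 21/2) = -p^5 - 17*p^4/2 - 45*p^3/2 - 25*p^2/2 + 47*p/2 + 21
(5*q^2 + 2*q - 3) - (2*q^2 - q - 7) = 3*q^2 + 3*q + 4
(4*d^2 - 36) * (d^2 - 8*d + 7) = 4*d^4 - 32*d^3 - 8*d^2 + 288*d - 252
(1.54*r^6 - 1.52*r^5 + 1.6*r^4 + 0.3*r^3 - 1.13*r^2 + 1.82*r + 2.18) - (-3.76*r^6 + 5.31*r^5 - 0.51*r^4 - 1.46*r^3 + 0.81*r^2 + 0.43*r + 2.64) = 5.3*r^6 - 6.83*r^5 + 2.11*r^4 + 1.76*r^3 - 1.94*r^2 + 1.39*r - 0.46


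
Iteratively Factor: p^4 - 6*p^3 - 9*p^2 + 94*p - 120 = (p + 4)*(p^3 - 10*p^2 + 31*p - 30) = (p - 5)*(p + 4)*(p^2 - 5*p + 6) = (p - 5)*(p - 2)*(p + 4)*(p - 3)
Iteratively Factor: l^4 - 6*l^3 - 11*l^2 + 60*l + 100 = (l - 5)*(l^3 - l^2 - 16*l - 20) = (l - 5)*(l + 2)*(l^2 - 3*l - 10) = (l - 5)^2*(l + 2)*(l + 2)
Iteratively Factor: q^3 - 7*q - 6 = (q - 3)*(q^2 + 3*q + 2) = (q - 3)*(q + 2)*(q + 1)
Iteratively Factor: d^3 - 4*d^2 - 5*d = (d - 5)*(d^2 + d) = d*(d - 5)*(d + 1)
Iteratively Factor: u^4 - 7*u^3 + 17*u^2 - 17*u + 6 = (u - 3)*(u^3 - 4*u^2 + 5*u - 2) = (u - 3)*(u - 1)*(u^2 - 3*u + 2) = (u - 3)*(u - 2)*(u - 1)*(u - 1)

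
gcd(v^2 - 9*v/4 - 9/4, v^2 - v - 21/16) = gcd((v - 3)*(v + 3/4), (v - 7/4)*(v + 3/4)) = v + 3/4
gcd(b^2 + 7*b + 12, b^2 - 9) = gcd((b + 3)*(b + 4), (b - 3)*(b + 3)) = b + 3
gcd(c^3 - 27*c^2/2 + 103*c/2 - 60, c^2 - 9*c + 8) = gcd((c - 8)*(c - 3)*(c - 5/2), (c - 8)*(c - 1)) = c - 8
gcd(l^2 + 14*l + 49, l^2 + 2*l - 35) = l + 7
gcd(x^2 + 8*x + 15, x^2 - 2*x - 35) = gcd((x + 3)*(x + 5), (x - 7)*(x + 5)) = x + 5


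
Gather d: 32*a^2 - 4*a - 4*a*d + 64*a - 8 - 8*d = 32*a^2 + 60*a + d*(-4*a - 8) - 8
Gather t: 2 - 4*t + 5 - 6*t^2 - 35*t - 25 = -6*t^2 - 39*t - 18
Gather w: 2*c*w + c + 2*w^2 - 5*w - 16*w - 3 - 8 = c + 2*w^2 + w*(2*c - 21) - 11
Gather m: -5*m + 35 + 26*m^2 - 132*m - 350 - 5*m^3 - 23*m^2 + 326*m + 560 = -5*m^3 + 3*m^2 + 189*m + 245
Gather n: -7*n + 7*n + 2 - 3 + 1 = 0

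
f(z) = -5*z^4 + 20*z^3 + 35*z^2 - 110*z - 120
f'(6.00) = -1850.00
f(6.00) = -1680.00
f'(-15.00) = 79840.00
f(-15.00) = -311220.00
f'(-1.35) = -45.94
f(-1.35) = 26.47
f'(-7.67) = 11907.19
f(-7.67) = -23545.84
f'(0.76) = -30.92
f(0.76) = -176.27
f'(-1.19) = -74.63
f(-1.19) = 16.73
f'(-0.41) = -127.24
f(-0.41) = -70.54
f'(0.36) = -77.96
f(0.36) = -154.21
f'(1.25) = 32.19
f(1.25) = -175.96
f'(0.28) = -86.14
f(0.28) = -147.65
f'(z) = -20*z^3 + 60*z^2 + 70*z - 110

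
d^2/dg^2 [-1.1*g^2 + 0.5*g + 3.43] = -2.20000000000000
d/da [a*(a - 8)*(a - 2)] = 3*a^2 - 20*a + 16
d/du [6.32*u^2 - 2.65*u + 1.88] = 12.64*u - 2.65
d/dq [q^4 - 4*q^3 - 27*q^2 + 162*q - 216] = 4*q^3 - 12*q^2 - 54*q + 162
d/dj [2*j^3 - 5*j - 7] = 6*j^2 - 5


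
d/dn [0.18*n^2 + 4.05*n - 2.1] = 0.36*n + 4.05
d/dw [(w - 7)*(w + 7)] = 2*w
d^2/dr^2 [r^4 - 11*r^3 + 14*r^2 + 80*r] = 12*r^2 - 66*r + 28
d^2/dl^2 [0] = 0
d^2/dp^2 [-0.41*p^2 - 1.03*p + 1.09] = -0.820000000000000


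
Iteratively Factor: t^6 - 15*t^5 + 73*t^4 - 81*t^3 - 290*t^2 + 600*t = (t - 3)*(t^5 - 12*t^4 + 37*t^3 + 30*t^2 - 200*t) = (t - 4)*(t - 3)*(t^4 - 8*t^3 + 5*t^2 + 50*t) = t*(t - 4)*(t - 3)*(t^3 - 8*t^2 + 5*t + 50) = t*(t - 5)*(t - 4)*(t - 3)*(t^2 - 3*t - 10) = t*(t - 5)^2*(t - 4)*(t - 3)*(t + 2)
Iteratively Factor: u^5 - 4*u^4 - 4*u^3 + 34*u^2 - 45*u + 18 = (u + 3)*(u^4 - 7*u^3 + 17*u^2 - 17*u + 6) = (u - 2)*(u + 3)*(u^3 - 5*u^2 + 7*u - 3) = (u - 2)*(u - 1)*(u + 3)*(u^2 - 4*u + 3) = (u - 2)*(u - 1)^2*(u + 3)*(u - 3)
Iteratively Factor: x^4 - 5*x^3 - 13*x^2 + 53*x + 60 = (x + 3)*(x^3 - 8*x^2 + 11*x + 20) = (x - 4)*(x + 3)*(x^2 - 4*x - 5) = (x - 4)*(x + 1)*(x + 3)*(x - 5)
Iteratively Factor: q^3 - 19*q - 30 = (q + 2)*(q^2 - 2*q - 15) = (q + 2)*(q + 3)*(q - 5)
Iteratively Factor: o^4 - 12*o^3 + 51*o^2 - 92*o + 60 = (o - 3)*(o^3 - 9*o^2 + 24*o - 20) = (o - 3)*(o - 2)*(o^2 - 7*o + 10) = (o - 3)*(o - 2)^2*(o - 5)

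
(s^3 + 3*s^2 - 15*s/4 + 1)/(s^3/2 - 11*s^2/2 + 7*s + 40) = (4*s^3 + 12*s^2 - 15*s + 4)/(2*(s^3 - 11*s^2 + 14*s + 80))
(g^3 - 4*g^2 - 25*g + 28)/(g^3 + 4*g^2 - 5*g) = (g^2 - 3*g - 28)/(g*(g + 5))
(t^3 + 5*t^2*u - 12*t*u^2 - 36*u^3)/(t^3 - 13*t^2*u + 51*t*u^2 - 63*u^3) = (t^2 + 8*t*u + 12*u^2)/(t^2 - 10*t*u + 21*u^2)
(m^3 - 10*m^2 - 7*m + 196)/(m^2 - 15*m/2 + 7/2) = 2*(m^2 - 3*m - 28)/(2*m - 1)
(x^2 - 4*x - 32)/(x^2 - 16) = (x - 8)/(x - 4)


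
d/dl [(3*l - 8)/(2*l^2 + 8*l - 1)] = (-6*l^2 + 32*l + 61)/(4*l^4 + 32*l^3 + 60*l^2 - 16*l + 1)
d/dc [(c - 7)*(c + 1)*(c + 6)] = 3*c^2 - 43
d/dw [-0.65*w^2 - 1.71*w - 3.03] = -1.3*w - 1.71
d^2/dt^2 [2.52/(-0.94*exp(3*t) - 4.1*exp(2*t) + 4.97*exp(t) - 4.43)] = (-2.52*(2.82*exp(2*t) + 8.2*exp(t) - 4.97)*(5.64*exp(2*t) + 16.4*exp(t) - 9.94)*exp(t) + (21.3192*exp(2*t) + 41.328*exp(t) - 12.5244)*(0.94*exp(3*t) + 4.1*exp(2*t) - 4.97*exp(t) + 4.43))*exp(t)/(0.94*exp(3*t) + 4.1*exp(2*t) - 4.97*exp(t) + 4.43)^3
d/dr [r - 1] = 1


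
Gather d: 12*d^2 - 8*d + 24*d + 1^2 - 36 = 12*d^2 + 16*d - 35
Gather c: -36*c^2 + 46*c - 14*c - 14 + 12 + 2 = -36*c^2 + 32*c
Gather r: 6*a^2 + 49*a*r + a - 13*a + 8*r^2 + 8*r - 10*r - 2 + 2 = 6*a^2 - 12*a + 8*r^2 + r*(49*a - 2)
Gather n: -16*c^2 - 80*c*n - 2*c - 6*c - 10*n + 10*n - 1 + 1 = -16*c^2 - 80*c*n - 8*c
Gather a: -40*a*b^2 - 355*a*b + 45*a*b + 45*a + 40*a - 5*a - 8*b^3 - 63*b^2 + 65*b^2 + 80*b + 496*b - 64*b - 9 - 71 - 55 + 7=a*(-40*b^2 - 310*b + 80) - 8*b^3 + 2*b^2 + 512*b - 128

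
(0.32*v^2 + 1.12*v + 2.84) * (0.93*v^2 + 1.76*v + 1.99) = 0.2976*v^4 + 1.6048*v^3 + 5.2492*v^2 + 7.2272*v + 5.6516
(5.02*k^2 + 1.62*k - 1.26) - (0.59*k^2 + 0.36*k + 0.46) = 4.43*k^2 + 1.26*k - 1.72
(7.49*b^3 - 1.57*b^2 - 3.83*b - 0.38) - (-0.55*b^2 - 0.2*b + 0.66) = 7.49*b^3 - 1.02*b^2 - 3.63*b - 1.04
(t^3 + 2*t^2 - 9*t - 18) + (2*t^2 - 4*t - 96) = t^3 + 4*t^2 - 13*t - 114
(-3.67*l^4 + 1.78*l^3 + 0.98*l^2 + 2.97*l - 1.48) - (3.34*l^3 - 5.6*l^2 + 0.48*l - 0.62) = -3.67*l^4 - 1.56*l^3 + 6.58*l^2 + 2.49*l - 0.86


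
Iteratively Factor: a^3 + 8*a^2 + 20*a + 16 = (a + 4)*(a^2 + 4*a + 4) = (a + 2)*(a + 4)*(a + 2)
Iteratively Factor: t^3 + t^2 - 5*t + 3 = (t - 1)*(t^2 + 2*t - 3) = (t - 1)*(t + 3)*(t - 1)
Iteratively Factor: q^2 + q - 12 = (q - 3)*(q + 4)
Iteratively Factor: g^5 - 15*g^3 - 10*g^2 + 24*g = (g + 2)*(g^4 - 2*g^3 - 11*g^2 + 12*g) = (g - 1)*(g + 2)*(g^3 - g^2 - 12*g) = (g - 1)*(g + 2)*(g + 3)*(g^2 - 4*g) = (g - 4)*(g - 1)*(g + 2)*(g + 3)*(g)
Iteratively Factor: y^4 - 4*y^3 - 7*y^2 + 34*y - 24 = (y - 1)*(y^3 - 3*y^2 - 10*y + 24) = (y - 1)*(y + 3)*(y^2 - 6*y + 8) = (y - 2)*(y - 1)*(y + 3)*(y - 4)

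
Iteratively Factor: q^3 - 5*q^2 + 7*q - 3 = (q - 1)*(q^2 - 4*q + 3) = (q - 3)*(q - 1)*(q - 1)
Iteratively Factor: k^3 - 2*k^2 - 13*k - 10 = (k + 1)*(k^2 - 3*k - 10) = (k + 1)*(k + 2)*(k - 5)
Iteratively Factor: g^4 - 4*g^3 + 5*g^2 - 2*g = (g - 2)*(g^3 - 2*g^2 + g) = (g - 2)*(g - 1)*(g^2 - g) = (g - 2)*(g - 1)^2*(g)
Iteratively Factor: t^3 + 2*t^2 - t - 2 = (t + 2)*(t^2 - 1) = (t + 1)*(t + 2)*(t - 1)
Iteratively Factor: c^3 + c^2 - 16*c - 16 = (c + 4)*(c^2 - 3*c - 4) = (c - 4)*(c + 4)*(c + 1)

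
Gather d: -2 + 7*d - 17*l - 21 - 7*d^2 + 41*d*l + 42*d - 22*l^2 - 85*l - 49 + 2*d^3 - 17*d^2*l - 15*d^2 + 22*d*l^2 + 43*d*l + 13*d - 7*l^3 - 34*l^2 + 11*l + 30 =2*d^3 + d^2*(-17*l - 22) + d*(22*l^2 + 84*l + 62) - 7*l^3 - 56*l^2 - 91*l - 42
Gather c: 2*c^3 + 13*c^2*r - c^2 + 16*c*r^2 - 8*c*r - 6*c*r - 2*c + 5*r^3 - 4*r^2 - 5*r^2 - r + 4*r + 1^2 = 2*c^3 + c^2*(13*r - 1) + c*(16*r^2 - 14*r - 2) + 5*r^3 - 9*r^2 + 3*r + 1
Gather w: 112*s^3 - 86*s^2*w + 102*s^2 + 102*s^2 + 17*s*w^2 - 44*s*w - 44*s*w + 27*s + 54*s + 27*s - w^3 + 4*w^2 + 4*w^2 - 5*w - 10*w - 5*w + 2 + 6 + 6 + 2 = 112*s^3 + 204*s^2 + 108*s - w^3 + w^2*(17*s + 8) + w*(-86*s^2 - 88*s - 20) + 16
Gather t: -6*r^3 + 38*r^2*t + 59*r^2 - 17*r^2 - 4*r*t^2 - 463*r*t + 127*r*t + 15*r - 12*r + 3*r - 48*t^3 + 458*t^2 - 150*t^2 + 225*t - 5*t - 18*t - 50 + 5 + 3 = -6*r^3 + 42*r^2 + 6*r - 48*t^3 + t^2*(308 - 4*r) + t*(38*r^2 - 336*r + 202) - 42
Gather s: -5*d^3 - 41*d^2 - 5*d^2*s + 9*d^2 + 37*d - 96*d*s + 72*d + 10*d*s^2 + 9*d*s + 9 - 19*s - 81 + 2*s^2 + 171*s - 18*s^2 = -5*d^3 - 32*d^2 + 109*d + s^2*(10*d - 16) + s*(-5*d^2 - 87*d + 152) - 72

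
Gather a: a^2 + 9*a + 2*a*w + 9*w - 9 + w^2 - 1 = a^2 + a*(2*w + 9) + w^2 + 9*w - 10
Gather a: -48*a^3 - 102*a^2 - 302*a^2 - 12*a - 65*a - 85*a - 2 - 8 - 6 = -48*a^3 - 404*a^2 - 162*a - 16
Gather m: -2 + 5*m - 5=5*m - 7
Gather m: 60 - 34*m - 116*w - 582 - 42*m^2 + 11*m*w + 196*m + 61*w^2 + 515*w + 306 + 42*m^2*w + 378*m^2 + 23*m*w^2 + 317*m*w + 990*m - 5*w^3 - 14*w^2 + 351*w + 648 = m^2*(42*w + 336) + m*(23*w^2 + 328*w + 1152) - 5*w^3 + 47*w^2 + 750*w + 432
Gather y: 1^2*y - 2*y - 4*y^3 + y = -4*y^3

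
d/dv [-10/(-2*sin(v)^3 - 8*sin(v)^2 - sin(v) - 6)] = 10*(-16*sin(v) + 3*cos(2*v) - 4)*cos(v)/(2*sin(v)^3 + 8*sin(v)^2 + sin(v) + 6)^2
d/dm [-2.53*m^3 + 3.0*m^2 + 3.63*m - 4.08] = -7.59*m^2 + 6.0*m + 3.63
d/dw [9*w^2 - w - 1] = 18*w - 1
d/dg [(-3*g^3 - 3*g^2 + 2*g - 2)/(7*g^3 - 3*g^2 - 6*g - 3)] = (30*g^4 + 8*g^3 + 93*g^2 + 6*g - 18)/(49*g^6 - 42*g^5 - 75*g^4 - 6*g^3 + 54*g^2 + 36*g + 9)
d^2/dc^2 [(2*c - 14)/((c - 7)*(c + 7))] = 4/(c + 7)^3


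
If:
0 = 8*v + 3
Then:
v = -3/8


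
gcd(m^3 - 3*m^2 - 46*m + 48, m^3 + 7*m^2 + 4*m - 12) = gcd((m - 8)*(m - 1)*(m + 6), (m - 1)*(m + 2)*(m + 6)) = m^2 + 5*m - 6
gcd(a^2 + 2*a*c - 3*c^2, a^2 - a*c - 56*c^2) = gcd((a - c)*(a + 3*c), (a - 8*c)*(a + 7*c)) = 1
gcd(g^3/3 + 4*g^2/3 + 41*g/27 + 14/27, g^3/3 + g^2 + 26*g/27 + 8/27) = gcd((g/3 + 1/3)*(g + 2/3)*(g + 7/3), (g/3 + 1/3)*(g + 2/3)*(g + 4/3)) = g^2 + 5*g/3 + 2/3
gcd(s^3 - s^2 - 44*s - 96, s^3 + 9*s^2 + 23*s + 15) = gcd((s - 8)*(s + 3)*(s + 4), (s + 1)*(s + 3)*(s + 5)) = s + 3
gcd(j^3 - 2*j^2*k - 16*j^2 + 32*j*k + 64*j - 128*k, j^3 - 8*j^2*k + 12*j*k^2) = j - 2*k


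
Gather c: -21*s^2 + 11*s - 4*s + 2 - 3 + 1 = -21*s^2 + 7*s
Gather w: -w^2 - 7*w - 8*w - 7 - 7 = -w^2 - 15*w - 14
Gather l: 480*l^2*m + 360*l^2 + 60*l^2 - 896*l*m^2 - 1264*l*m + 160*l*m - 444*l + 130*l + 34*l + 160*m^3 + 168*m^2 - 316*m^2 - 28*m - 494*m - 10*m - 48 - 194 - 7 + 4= l^2*(480*m + 420) + l*(-896*m^2 - 1104*m - 280) + 160*m^3 - 148*m^2 - 532*m - 245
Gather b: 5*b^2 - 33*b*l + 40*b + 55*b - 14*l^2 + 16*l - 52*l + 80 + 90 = 5*b^2 + b*(95 - 33*l) - 14*l^2 - 36*l + 170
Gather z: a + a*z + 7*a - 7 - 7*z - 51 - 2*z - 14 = 8*a + z*(a - 9) - 72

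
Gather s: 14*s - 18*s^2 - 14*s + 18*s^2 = 0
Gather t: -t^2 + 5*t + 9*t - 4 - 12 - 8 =-t^2 + 14*t - 24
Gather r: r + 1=r + 1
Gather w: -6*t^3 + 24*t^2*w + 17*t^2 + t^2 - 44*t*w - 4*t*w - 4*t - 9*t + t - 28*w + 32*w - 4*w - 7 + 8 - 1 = -6*t^3 + 18*t^2 - 12*t + w*(24*t^2 - 48*t)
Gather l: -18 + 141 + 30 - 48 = 105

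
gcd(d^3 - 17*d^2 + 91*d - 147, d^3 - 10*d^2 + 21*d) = d^2 - 10*d + 21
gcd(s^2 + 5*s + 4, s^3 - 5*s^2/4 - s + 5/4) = s + 1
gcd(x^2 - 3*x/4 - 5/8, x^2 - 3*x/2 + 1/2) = 1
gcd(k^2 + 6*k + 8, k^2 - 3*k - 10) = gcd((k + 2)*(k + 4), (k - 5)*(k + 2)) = k + 2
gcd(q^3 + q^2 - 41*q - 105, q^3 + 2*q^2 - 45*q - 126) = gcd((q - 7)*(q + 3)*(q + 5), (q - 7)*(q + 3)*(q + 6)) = q^2 - 4*q - 21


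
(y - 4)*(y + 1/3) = y^2 - 11*y/3 - 4/3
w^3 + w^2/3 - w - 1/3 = (w - 1)*(w + 1/3)*(w + 1)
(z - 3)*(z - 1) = z^2 - 4*z + 3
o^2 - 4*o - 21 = (o - 7)*(o + 3)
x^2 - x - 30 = (x - 6)*(x + 5)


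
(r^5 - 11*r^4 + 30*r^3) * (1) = r^5 - 11*r^4 + 30*r^3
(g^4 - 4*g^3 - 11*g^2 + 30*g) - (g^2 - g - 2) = g^4 - 4*g^3 - 12*g^2 + 31*g + 2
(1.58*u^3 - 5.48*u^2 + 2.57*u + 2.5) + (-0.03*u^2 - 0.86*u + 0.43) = 1.58*u^3 - 5.51*u^2 + 1.71*u + 2.93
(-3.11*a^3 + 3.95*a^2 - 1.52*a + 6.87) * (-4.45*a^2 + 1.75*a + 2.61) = 13.8395*a^5 - 23.02*a^4 + 5.5594*a^3 - 22.922*a^2 + 8.0553*a + 17.9307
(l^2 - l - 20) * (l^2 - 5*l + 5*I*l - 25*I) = l^4 - 6*l^3 + 5*I*l^3 - 15*l^2 - 30*I*l^2 + 100*l - 75*I*l + 500*I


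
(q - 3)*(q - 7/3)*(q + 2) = q^3 - 10*q^2/3 - 11*q/3 + 14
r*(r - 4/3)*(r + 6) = r^3 + 14*r^2/3 - 8*r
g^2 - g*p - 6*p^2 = (g - 3*p)*(g + 2*p)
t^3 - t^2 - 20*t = t*(t - 5)*(t + 4)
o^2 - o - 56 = (o - 8)*(o + 7)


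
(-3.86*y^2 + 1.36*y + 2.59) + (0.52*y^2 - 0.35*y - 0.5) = -3.34*y^2 + 1.01*y + 2.09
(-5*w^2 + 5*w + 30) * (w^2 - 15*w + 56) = -5*w^4 + 80*w^3 - 325*w^2 - 170*w + 1680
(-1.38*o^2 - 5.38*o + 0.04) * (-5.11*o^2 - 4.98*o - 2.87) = 7.0518*o^4 + 34.3642*o^3 + 30.5486*o^2 + 15.2414*o - 0.1148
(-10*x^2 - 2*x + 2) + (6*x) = -10*x^2 + 4*x + 2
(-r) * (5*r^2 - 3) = -5*r^3 + 3*r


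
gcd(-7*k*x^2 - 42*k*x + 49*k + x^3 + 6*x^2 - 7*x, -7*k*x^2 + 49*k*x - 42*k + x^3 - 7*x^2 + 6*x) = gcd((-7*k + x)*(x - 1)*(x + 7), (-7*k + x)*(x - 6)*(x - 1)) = -7*k*x + 7*k + x^2 - x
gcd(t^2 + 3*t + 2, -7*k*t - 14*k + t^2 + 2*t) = t + 2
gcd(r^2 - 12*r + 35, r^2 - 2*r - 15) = r - 5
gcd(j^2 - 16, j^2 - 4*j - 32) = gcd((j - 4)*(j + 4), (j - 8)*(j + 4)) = j + 4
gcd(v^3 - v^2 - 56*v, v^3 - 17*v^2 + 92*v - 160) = v - 8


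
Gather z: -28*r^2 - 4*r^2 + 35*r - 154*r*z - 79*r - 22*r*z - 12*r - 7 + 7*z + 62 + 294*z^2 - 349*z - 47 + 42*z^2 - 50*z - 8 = -32*r^2 - 56*r + 336*z^2 + z*(-176*r - 392)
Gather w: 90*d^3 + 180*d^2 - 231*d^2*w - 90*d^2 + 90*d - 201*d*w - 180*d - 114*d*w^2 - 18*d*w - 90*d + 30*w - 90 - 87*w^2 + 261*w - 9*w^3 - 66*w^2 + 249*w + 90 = 90*d^3 + 90*d^2 - 180*d - 9*w^3 + w^2*(-114*d - 153) + w*(-231*d^2 - 219*d + 540)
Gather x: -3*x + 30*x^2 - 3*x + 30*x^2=60*x^2 - 6*x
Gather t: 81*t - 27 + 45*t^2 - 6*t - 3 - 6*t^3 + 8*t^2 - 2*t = -6*t^3 + 53*t^2 + 73*t - 30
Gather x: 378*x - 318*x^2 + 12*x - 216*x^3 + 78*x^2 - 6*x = -216*x^3 - 240*x^2 + 384*x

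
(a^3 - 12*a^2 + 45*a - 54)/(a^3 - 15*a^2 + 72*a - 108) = (a - 3)/(a - 6)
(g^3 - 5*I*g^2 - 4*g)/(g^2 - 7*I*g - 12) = g*(g - I)/(g - 3*I)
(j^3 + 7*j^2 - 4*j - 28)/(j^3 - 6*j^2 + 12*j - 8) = (j^2 + 9*j + 14)/(j^2 - 4*j + 4)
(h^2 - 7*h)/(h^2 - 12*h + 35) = h/(h - 5)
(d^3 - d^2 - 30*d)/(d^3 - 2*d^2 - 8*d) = (-d^2 + d + 30)/(-d^2 + 2*d + 8)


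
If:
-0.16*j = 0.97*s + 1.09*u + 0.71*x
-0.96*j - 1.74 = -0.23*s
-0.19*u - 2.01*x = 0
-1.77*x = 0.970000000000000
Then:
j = -3.15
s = -5.59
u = 5.80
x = -0.55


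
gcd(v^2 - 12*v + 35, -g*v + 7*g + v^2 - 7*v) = v - 7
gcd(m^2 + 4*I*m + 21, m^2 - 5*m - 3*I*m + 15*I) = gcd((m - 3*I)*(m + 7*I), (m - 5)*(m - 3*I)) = m - 3*I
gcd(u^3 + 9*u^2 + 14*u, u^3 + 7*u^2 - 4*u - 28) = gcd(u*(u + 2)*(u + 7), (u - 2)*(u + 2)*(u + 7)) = u^2 + 9*u + 14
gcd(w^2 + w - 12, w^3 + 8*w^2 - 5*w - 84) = w^2 + w - 12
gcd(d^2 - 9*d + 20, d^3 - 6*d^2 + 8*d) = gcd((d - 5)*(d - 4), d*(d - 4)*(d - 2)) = d - 4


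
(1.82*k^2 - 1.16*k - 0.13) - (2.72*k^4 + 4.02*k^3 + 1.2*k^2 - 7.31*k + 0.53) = -2.72*k^4 - 4.02*k^3 + 0.62*k^2 + 6.15*k - 0.66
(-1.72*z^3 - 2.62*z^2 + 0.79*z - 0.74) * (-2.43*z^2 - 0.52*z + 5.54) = 4.1796*z^5 + 7.261*z^4 - 10.0861*z^3 - 13.1274*z^2 + 4.7614*z - 4.0996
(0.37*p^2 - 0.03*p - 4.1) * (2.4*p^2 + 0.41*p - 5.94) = 0.888*p^4 + 0.0797*p^3 - 12.0501*p^2 - 1.5028*p + 24.354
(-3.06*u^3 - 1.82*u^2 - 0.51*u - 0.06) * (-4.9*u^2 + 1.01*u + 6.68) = 14.994*u^5 + 5.8274*u^4 - 19.78*u^3 - 12.3787*u^2 - 3.4674*u - 0.4008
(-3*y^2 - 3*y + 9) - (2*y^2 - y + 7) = -5*y^2 - 2*y + 2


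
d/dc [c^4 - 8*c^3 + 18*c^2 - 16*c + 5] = 4*c^3 - 24*c^2 + 36*c - 16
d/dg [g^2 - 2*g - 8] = 2*g - 2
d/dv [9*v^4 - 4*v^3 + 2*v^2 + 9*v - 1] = 36*v^3 - 12*v^2 + 4*v + 9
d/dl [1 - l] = -1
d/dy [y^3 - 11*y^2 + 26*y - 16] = 3*y^2 - 22*y + 26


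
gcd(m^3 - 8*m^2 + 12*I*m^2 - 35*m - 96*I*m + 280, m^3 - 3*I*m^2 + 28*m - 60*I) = m + 5*I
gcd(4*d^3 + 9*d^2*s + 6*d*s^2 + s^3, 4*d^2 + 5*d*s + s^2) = 4*d^2 + 5*d*s + s^2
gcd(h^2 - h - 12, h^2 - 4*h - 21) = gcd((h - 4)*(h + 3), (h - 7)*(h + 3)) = h + 3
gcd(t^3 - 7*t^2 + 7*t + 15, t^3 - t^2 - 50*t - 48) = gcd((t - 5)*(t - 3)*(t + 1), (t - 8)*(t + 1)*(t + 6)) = t + 1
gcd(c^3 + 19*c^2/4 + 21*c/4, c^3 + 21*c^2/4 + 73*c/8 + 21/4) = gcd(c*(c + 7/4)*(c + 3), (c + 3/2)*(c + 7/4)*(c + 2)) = c + 7/4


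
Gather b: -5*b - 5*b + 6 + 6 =12 - 10*b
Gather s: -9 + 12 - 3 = 0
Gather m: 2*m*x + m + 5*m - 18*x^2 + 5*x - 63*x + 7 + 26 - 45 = m*(2*x + 6) - 18*x^2 - 58*x - 12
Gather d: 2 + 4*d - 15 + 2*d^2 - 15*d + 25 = 2*d^2 - 11*d + 12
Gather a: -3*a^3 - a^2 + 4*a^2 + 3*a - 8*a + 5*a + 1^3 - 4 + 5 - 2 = -3*a^3 + 3*a^2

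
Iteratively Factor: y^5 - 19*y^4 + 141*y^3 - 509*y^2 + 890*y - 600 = (y - 5)*(y^4 - 14*y^3 + 71*y^2 - 154*y + 120) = (y - 5)*(y - 3)*(y^3 - 11*y^2 + 38*y - 40) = (y - 5)^2*(y - 3)*(y^2 - 6*y + 8) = (y - 5)^2*(y - 3)*(y - 2)*(y - 4)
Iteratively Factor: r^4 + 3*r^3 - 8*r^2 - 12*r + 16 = (r + 2)*(r^3 + r^2 - 10*r + 8) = (r + 2)*(r + 4)*(r^2 - 3*r + 2) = (r - 2)*(r + 2)*(r + 4)*(r - 1)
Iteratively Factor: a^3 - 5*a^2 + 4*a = (a)*(a^2 - 5*a + 4) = a*(a - 4)*(a - 1)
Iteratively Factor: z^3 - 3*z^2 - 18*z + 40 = (z + 4)*(z^2 - 7*z + 10) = (z - 5)*(z + 4)*(z - 2)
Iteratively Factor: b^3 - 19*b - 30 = (b - 5)*(b^2 + 5*b + 6) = (b - 5)*(b + 3)*(b + 2)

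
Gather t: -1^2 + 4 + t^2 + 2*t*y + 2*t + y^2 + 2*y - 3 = t^2 + t*(2*y + 2) + y^2 + 2*y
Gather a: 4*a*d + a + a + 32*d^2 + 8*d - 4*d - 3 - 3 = a*(4*d + 2) + 32*d^2 + 4*d - 6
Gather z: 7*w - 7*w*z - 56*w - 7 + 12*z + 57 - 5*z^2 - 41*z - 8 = -49*w - 5*z^2 + z*(-7*w - 29) + 42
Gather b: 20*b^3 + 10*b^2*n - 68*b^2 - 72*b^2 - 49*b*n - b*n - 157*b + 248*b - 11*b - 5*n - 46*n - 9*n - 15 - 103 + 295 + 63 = 20*b^3 + b^2*(10*n - 140) + b*(80 - 50*n) - 60*n + 240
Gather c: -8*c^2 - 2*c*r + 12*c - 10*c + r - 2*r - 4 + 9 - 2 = -8*c^2 + c*(2 - 2*r) - r + 3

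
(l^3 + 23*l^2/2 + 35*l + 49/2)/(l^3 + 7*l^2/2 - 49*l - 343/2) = (l + 1)/(l - 7)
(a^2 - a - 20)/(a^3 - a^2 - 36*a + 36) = (a^2 - a - 20)/(a^3 - a^2 - 36*a + 36)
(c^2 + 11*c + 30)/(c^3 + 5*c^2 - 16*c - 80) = (c + 6)/(c^2 - 16)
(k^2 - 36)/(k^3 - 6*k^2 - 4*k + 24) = (k + 6)/(k^2 - 4)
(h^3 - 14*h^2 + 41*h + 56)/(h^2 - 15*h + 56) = h + 1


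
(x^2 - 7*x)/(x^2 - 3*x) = (x - 7)/(x - 3)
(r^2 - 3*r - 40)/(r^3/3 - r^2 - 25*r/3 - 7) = 3*(-r^2 + 3*r + 40)/(-r^3 + 3*r^2 + 25*r + 21)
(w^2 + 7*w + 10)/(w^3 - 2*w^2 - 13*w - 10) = (w + 5)/(w^2 - 4*w - 5)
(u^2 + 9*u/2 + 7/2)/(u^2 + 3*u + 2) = (u + 7/2)/(u + 2)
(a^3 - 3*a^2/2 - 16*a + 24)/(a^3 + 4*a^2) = 1 - 11/(2*a) + 6/a^2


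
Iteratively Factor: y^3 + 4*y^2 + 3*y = (y + 3)*(y^2 + y) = y*(y + 3)*(y + 1)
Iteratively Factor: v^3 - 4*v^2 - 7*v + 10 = (v - 5)*(v^2 + v - 2) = (v - 5)*(v + 2)*(v - 1)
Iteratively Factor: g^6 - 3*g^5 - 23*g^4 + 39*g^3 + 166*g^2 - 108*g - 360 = (g - 2)*(g^5 - g^4 - 25*g^3 - 11*g^2 + 144*g + 180) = (g - 2)*(g + 2)*(g^4 - 3*g^3 - 19*g^2 + 27*g + 90) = (g - 3)*(g - 2)*(g + 2)*(g^3 - 19*g - 30) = (g - 3)*(g - 2)*(g + 2)^2*(g^2 - 2*g - 15) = (g - 3)*(g - 2)*(g + 2)^2*(g + 3)*(g - 5)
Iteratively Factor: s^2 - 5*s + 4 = (s - 4)*(s - 1)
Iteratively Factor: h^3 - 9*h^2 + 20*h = (h - 5)*(h^2 - 4*h) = (h - 5)*(h - 4)*(h)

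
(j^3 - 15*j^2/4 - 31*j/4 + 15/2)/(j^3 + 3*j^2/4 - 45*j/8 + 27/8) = 2*(j^2 - 3*j - 10)/(2*j^2 + 3*j - 9)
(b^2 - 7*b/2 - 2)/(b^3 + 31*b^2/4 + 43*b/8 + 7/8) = 4*(b - 4)/(4*b^2 + 29*b + 7)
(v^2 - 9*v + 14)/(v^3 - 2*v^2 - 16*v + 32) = (v - 7)/(v^2 - 16)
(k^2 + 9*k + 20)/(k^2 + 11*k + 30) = (k + 4)/(k + 6)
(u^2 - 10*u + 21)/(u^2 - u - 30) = (-u^2 + 10*u - 21)/(-u^2 + u + 30)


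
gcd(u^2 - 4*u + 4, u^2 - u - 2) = u - 2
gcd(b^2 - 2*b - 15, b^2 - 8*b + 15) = b - 5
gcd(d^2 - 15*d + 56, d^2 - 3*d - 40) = d - 8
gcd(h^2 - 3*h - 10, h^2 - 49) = 1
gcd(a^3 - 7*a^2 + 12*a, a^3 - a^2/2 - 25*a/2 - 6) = a - 4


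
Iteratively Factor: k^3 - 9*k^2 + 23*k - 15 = (k - 5)*(k^2 - 4*k + 3) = (k - 5)*(k - 3)*(k - 1)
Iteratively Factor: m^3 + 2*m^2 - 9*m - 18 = (m + 2)*(m^2 - 9) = (m - 3)*(m + 2)*(m + 3)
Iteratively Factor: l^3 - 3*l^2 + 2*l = (l - 1)*(l^2 - 2*l) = (l - 2)*(l - 1)*(l)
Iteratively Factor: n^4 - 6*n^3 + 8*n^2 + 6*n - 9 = (n - 3)*(n^3 - 3*n^2 - n + 3) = (n - 3)*(n + 1)*(n^2 - 4*n + 3) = (n - 3)*(n - 1)*(n + 1)*(n - 3)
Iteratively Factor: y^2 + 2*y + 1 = (y + 1)*(y + 1)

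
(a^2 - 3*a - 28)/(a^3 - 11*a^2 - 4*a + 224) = 1/(a - 8)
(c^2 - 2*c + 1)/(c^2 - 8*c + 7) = (c - 1)/(c - 7)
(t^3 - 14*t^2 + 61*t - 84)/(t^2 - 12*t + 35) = (t^2 - 7*t + 12)/(t - 5)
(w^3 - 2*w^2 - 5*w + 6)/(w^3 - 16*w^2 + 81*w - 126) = (w^2 + w - 2)/(w^2 - 13*w + 42)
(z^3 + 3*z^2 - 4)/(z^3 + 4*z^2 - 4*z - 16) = (z^2 + z - 2)/(z^2 + 2*z - 8)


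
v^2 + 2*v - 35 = (v - 5)*(v + 7)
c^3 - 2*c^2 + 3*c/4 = c*(c - 3/2)*(c - 1/2)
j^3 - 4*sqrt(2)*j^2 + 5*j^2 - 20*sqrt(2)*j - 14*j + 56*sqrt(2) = (j - 2)*(j + 7)*(j - 4*sqrt(2))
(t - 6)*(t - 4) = t^2 - 10*t + 24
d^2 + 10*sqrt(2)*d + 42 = (d + 3*sqrt(2))*(d + 7*sqrt(2))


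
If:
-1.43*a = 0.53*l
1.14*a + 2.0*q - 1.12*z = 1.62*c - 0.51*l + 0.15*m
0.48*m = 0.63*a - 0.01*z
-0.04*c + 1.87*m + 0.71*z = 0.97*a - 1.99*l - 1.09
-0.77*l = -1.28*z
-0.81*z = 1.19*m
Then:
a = 0.00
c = 27.25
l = 0.00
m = 0.00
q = 22.07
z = 0.00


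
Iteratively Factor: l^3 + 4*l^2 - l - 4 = (l + 4)*(l^2 - 1) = (l - 1)*(l + 4)*(l + 1)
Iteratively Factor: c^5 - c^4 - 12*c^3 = (c)*(c^4 - c^3 - 12*c^2) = c*(c + 3)*(c^3 - 4*c^2) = c^2*(c + 3)*(c^2 - 4*c) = c^3*(c + 3)*(c - 4)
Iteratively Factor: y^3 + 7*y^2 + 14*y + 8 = (y + 2)*(y^2 + 5*y + 4) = (y + 1)*(y + 2)*(y + 4)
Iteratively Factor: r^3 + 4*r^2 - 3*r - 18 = (r + 3)*(r^2 + r - 6) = (r + 3)^2*(r - 2)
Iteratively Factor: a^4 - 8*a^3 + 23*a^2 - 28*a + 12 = (a - 1)*(a^3 - 7*a^2 + 16*a - 12) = (a - 3)*(a - 1)*(a^2 - 4*a + 4) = (a - 3)*(a - 2)*(a - 1)*(a - 2)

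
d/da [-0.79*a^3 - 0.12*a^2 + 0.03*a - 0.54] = -2.37*a^2 - 0.24*a + 0.03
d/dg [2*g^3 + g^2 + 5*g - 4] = 6*g^2 + 2*g + 5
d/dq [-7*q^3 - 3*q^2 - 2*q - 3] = -21*q^2 - 6*q - 2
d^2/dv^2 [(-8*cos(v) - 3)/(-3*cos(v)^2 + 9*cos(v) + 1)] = 2*(648*(1 - cos(2*v))^2*cos(v) + 324*(1 - cos(2*v))^2 + 419*cos(v) + 1386*cos(2*v) + 333*cos(3*v) - 144*cos(5*v) - 1350)/(18*cos(v) - 3*cos(2*v) - 1)^3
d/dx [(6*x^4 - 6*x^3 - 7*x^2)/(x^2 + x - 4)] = x*(12*x^4 + 12*x^3 - 108*x^2 + 65*x + 56)/(x^4 + 2*x^3 - 7*x^2 - 8*x + 16)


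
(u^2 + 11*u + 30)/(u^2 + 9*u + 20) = (u + 6)/(u + 4)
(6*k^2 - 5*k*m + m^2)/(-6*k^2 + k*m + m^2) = (-3*k + m)/(3*k + m)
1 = 1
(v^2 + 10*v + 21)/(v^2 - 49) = (v + 3)/(v - 7)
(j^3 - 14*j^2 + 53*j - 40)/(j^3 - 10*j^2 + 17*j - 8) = (j - 5)/(j - 1)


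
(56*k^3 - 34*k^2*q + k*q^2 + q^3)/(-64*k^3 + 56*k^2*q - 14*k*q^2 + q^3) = (7*k + q)/(-8*k + q)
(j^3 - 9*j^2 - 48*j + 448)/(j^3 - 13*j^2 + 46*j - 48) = (j^2 - j - 56)/(j^2 - 5*j + 6)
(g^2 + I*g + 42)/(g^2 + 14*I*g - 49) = (g - 6*I)/(g + 7*I)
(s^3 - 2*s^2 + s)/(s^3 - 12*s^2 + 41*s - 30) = s*(s - 1)/(s^2 - 11*s + 30)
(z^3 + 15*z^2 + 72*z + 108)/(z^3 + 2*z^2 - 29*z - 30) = (z^2 + 9*z + 18)/(z^2 - 4*z - 5)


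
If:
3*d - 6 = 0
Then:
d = 2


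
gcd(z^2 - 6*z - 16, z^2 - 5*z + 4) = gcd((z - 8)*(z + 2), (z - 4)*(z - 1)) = 1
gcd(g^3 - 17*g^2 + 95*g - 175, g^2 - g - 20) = g - 5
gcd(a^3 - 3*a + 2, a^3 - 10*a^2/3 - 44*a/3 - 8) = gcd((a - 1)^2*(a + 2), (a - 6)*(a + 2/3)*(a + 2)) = a + 2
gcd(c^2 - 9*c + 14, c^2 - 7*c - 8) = 1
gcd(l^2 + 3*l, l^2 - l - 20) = 1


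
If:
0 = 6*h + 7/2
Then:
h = -7/12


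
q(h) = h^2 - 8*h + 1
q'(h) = 2*h - 8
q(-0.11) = 1.89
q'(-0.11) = -8.22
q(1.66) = -9.52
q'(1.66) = -4.68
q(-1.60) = 16.36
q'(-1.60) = -11.20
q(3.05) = -14.10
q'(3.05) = -1.90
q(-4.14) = 51.26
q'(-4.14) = -16.28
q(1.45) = -8.50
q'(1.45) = -5.10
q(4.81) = -14.34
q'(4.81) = 1.62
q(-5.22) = 70.01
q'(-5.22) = -18.44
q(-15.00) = 346.00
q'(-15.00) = -38.00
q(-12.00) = 241.00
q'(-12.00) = -32.00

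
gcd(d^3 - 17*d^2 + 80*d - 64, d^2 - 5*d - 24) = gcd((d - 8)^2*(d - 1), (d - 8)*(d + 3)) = d - 8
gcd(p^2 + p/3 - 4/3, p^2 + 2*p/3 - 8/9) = p + 4/3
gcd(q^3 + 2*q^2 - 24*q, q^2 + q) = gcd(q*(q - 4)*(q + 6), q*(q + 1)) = q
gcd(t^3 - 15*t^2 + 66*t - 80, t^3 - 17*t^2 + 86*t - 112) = t^2 - 10*t + 16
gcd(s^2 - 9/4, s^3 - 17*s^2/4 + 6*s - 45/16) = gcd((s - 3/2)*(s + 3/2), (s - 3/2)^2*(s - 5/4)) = s - 3/2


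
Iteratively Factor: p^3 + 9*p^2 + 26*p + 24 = (p + 2)*(p^2 + 7*p + 12) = (p + 2)*(p + 3)*(p + 4)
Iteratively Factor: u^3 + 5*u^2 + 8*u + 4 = (u + 2)*(u^2 + 3*u + 2) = (u + 2)^2*(u + 1)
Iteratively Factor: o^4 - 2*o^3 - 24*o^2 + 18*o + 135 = (o + 3)*(o^3 - 5*o^2 - 9*o + 45) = (o - 5)*(o + 3)*(o^2 - 9) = (o - 5)*(o - 3)*(o + 3)*(o + 3)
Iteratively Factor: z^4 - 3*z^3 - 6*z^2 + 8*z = (z + 2)*(z^3 - 5*z^2 + 4*z) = (z - 4)*(z + 2)*(z^2 - z) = (z - 4)*(z - 1)*(z + 2)*(z)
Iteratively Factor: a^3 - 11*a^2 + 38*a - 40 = (a - 4)*(a^2 - 7*a + 10) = (a - 4)*(a - 2)*(a - 5)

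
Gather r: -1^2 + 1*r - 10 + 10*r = 11*r - 11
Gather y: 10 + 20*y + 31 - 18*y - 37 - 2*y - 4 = 0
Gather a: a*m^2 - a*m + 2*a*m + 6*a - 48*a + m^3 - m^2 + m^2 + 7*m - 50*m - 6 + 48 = a*(m^2 + m - 42) + m^3 - 43*m + 42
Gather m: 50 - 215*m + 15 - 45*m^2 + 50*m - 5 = -45*m^2 - 165*m + 60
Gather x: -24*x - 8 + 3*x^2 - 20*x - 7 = 3*x^2 - 44*x - 15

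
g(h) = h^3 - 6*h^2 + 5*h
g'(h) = 3*h^2 - 12*h + 5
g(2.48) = -9.25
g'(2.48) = -6.31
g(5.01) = 0.20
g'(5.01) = 20.18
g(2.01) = -6.07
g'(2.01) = -7.00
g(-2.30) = -55.41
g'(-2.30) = 48.47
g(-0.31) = -2.16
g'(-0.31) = 9.01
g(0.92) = 0.30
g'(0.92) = -3.50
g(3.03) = -12.12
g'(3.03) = -3.82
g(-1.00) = -12.00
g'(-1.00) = 20.00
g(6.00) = 30.00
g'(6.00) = 41.00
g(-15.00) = -4800.00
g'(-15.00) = 860.00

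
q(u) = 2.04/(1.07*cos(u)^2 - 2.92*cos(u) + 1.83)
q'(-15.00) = 0.28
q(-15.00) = 0.44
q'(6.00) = 3026.90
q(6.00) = 159.82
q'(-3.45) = -0.10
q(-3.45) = 0.37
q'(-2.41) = 0.29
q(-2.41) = 0.44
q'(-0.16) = 2697.46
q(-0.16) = -206.84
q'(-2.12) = 0.53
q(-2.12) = 0.56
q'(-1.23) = 4.47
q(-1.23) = 2.10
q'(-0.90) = 13.85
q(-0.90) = 4.76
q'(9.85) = 0.14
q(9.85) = 0.38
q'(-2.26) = 0.40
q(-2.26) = 0.50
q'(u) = 2.04*(2.14*sin(u)*cos(u) - 2.92*sin(u))/(1.07*cos(u)^2 - 2.92*cos(u) + 1.83)^2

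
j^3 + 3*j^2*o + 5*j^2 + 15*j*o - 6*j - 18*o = (j - 1)*(j + 6)*(j + 3*o)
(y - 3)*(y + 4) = y^2 + y - 12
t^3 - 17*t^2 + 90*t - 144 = (t - 8)*(t - 6)*(t - 3)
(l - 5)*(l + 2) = l^2 - 3*l - 10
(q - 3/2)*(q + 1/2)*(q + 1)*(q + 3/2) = q^4 + 3*q^3/2 - 7*q^2/4 - 27*q/8 - 9/8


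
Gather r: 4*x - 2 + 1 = 4*x - 1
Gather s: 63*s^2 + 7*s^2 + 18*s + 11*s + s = 70*s^2 + 30*s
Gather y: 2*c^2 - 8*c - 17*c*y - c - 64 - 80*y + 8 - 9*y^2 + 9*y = 2*c^2 - 9*c - 9*y^2 + y*(-17*c - 71) - 56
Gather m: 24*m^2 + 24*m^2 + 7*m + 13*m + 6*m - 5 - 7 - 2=48*m^2 + 26*m - 14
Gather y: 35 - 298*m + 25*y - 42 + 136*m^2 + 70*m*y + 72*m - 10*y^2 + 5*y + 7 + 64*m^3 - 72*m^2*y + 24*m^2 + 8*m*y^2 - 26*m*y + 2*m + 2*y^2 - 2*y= 64*m^3 + 160*m^2 - 224*m + y^2*(8*m - 8) + y*(-72*m^2 + 44*m + 28)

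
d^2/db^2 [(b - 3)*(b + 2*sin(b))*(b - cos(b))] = -2*b^2*sin(b) + b^2*cos(b) + 10*b*sin(b) + 4*b*sin(2*b) + 5*b*cos(b) + 6*b - 2*sin(b) - 12*sin(2*b) - 14*cos(b) - 4*cos(2*b) - 6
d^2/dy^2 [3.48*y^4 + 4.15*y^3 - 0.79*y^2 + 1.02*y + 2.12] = 41.76*y^2 + 24.9*y - 1.58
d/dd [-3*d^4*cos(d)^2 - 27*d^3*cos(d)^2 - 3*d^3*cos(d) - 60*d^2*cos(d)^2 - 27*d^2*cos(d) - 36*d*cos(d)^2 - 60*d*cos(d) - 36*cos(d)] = 3*d^4*sin(2*d) + 3*d^3*sin(d) + 27*d^3*sin(2*d) - 12*d^3*cos(d)^2 + 27*d^2*sin(d) + 60*d^2*sin(2*d) - 81*d^2*cos(d)^2 - 9*d^2*cos(d) + 60*d*sin(d) + 36*d*sin(2*d) - 120*d*cos(d)^2 - 54*d*cos(d) + 36*sin(d) - 36*cos(d)^2 - 60*cos(d)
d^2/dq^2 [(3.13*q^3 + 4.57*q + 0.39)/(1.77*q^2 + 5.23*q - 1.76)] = (-2.8421709430404e-14*q^4 + 219.365012*q^3 - 165.535158*q^2 + 165.253326*q + 107.89699)/(5.545233*q^6 + 49.155201*q^5 + 128.702187*q^4 + 45.300691*q^3 - 127.975056*q^2 + 48.601344*q - 5.451776)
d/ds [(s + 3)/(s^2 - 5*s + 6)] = (s^2 - 5*s - (s + 3)*(2*s - 5) + 6)/(s^2 - 5*s + 6)^2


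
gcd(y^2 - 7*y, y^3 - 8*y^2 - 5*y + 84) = y - 7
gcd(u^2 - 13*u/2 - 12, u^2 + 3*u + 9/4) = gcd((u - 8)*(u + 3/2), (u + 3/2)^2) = u + 3/2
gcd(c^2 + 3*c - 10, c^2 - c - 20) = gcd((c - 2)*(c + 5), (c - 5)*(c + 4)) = 1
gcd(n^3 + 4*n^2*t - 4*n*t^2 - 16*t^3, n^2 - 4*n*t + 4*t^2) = -n + 2*t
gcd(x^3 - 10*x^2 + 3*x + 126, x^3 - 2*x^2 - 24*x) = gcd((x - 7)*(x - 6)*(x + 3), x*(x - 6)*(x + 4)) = x - 6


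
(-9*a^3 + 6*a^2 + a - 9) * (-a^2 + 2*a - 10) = 9*a^5 - 24*a^4 + 101*a^3 - 49*a^2 - 28*a + 90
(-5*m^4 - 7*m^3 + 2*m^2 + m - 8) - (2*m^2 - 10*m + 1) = -5*m^4 - 7*m^3 + 11*m - 9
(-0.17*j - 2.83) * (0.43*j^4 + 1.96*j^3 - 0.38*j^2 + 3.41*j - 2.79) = -0.0731*j^5 - 1.5501*j^4 - 5.4822*j^3 + 0.4957*j^2 - 9.176*j + 7.8957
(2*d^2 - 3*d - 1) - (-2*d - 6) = 2*d^2 - d + 5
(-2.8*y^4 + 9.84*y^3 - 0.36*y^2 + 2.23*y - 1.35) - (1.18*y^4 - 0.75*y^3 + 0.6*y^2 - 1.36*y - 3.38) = -3.98*y^4 + 10.59*y^3 - 0.96*y^2 + 3.59*y + 2.03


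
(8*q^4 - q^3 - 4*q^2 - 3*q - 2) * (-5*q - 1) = -40*q^5 - 3*q^4 + 21*q^3 + 19*q^2 + 13*q + 2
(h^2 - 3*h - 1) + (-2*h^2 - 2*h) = -h^2 - 5*h - 1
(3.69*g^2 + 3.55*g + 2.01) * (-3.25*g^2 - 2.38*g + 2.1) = -11.9925*g^4 - 20.3197*g^3 - 7.2325*g^2 + 2.6712*g + 4.221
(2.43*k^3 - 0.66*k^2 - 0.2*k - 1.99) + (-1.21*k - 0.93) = 2.43*k^3 - 0.66*k^2 - 1.41*k - 2.92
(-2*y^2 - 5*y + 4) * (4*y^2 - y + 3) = -8*y^4 - 18*y^3 + 15*y^2 - 19*y + 12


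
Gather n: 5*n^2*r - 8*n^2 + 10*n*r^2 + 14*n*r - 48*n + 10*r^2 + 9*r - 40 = n^2*(5*r - 8) + n*(10*r^2 + 14*r - 48) + 10*r^2 + 9*r - 40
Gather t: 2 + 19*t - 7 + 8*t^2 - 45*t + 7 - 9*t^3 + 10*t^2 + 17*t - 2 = -9*t^3 + 18*t^2 - 9*t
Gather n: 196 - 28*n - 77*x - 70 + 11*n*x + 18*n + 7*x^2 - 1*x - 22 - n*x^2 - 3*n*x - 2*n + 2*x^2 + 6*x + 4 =n*(-x^2 + 8*x - 12) + 9*x^2 - 72*x + 108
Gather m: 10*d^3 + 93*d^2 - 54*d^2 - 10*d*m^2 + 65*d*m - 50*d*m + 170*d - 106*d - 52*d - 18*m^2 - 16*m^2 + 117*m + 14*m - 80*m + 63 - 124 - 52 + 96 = 10*d^3 + 39*d^2 + 12*d + m^2*(-10*d - 34) + m*(15*d + 51) - 17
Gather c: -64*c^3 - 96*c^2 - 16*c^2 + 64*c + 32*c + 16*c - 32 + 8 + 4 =-64*c^3 - 112*c^2 + 112*c - 20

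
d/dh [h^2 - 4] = 2*h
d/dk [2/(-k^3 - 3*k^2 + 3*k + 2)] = 6*(k^2 + 2*k - 1)/(k^3 + 3*k^2 - 3*k - 2)^2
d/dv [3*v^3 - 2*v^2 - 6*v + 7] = 9*v^2 - 4*v - 6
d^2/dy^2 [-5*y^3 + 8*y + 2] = -30*y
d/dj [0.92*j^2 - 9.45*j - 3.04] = 1.84*j - 9.45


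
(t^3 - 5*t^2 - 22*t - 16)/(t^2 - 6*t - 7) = (t^2 - 6*t - 16)/(t - 7)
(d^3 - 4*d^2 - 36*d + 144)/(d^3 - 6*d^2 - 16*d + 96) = (d + 6)/(d + 4)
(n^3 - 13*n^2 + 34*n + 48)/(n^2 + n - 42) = (n^2 - 7*n - 8)/(n + 7)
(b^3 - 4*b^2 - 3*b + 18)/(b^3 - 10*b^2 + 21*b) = (b^2 - b - 6)/(b*(b - 7))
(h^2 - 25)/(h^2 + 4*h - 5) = (h - 5)/(h - 1)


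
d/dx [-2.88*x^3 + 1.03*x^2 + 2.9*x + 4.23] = -8.64*x^2 + 2.06*x + 2.9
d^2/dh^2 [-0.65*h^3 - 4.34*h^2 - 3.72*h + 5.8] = -3.9*h - 8.68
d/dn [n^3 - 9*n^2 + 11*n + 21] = 3*n^2 - 18*n + 11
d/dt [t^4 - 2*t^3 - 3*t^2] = 2*t*(2*t^2 - 3*t - 3)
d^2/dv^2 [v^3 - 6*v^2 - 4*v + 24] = 6*v - 12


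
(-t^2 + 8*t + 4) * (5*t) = -5*t^3 + 40*t^2 + 20*t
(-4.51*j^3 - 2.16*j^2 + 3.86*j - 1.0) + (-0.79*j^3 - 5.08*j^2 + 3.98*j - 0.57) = -5.3*j^3 - 7.24*j^2 + 7.84*j - 1.57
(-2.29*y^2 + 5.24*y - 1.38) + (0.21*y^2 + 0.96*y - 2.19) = -2.08*y^2 + 6.2*y - 3.57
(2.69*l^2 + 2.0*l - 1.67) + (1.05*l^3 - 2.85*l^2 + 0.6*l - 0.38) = 1.05*l^3 - 0.16*l^2 + 2.6*l - 2.05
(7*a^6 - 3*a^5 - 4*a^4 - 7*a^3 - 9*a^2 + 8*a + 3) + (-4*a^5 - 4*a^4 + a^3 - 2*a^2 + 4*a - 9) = 7*a^6 - 7*a^5 - 8*a^4 - 6*a^3 - 11*a^2 + 12*a - 6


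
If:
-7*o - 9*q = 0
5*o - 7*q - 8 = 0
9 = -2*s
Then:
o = 36/47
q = -28/47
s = -9/2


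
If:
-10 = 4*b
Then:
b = -5/2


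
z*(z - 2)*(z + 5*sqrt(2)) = z^3 - 2*z^2 + 5*sqrt(2)*z^2 - 10*sqrt(2)*z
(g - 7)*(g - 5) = g^2 - 12*g + 35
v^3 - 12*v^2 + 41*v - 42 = (v - 7)*(v - 3)*(v - 2)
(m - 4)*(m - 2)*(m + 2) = m^3 - 4*m^2 - 4*m + 16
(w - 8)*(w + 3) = w^2 - 5*w - 24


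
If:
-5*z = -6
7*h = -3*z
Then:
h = -18/35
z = 6/5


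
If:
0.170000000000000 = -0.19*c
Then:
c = -0.89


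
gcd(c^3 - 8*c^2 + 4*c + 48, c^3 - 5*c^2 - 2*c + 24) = c^2 - 2*c - 8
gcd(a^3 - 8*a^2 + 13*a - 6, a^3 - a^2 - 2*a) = 1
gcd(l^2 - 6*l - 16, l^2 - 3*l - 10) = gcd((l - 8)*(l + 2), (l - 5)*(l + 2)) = l + 2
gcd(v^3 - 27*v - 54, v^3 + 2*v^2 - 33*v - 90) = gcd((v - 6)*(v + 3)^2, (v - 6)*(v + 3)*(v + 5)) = v^2 - 3*v - 18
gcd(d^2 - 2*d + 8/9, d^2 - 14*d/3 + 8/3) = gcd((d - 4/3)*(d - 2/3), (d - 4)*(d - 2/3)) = d - 2/3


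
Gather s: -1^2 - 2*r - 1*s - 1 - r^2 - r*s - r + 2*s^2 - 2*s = -r^2 - 3*r + 2*s^2 + s*(-r - 3) - 2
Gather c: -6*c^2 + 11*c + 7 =-6*c^2 + 11*c + 7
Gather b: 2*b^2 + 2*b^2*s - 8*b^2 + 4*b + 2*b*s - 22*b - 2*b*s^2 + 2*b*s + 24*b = b^2*(2*s - 6) + b*(-2*s^2 + 4*s + 6)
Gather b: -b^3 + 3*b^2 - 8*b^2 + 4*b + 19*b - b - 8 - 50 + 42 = -b^3 - 5*b^2 + 22*b - 16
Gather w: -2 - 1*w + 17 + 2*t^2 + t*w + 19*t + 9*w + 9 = 2*t^2 + 19*t + w*(t + 8) + 24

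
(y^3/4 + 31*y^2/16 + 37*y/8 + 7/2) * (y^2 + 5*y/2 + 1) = y^5/4 + 41*y^4/16 + 311*y^3/32 + 17*y^2 + 107*y/8 + 7/2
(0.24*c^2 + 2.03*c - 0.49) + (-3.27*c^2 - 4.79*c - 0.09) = -3.03*c^2 - 2.76*c - 0.58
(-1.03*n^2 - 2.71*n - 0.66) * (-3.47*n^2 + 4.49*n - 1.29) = 3.5741*n^4 + 4.779*n^3 - 8.549*n^2 + 0.5325*n + 0.8514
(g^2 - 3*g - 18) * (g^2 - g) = g^4 - 4*g^3 - 15*g^2 + 18*g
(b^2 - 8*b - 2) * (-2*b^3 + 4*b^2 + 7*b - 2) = -2*b^5 + 20*b^4 - 21*b^3 - 66*b^2 + 2*b + 4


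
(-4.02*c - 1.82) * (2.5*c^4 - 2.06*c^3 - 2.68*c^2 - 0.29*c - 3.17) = -10.05*c^5 + 3.7312*c^4 + 14.5228*c^3 + 6.0434*c^2 + 13.2712*c + 5.7694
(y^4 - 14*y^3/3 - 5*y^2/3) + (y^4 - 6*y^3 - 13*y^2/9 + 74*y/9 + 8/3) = 2*y^4 - 32*y^3/3 - 28*y^2/9 + 74*y/9 + 8/3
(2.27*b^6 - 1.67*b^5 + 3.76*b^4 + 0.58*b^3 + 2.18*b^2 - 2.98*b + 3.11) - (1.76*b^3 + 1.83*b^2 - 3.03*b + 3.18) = 2.27*b^6 - 1.67*b^5 + 3.76*b^4 - 1.18*b^3 + 0.35*b^2 + 0.0499999999999998*b - 0.0700000000000003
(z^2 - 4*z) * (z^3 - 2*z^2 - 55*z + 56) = z^5 - 6*z^4 - 47*z^3 + 276*z^2 - 224*z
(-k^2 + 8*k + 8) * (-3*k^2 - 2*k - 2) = 3*k^4 - 22*k^3 - 38*k^2 - 32*k - 16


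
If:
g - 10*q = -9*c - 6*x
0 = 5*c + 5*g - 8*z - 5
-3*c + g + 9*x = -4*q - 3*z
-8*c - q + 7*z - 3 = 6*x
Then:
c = 469*z/440 - 87/352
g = 47*z/88 + 439/352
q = 43*z/55 - 2/11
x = -127*z/330 - 37/264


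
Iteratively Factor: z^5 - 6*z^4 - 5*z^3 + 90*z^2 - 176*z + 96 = (z - 2)*(z^4 - 4*z^3 - 13*z^2 + 64*z - 48) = (z - 2)*(z + 4)*(z^3 - 8*z^2 + 19*z - 12) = (z - 3)*(z - 2)*(z + 4)*(z^2 - 5*z + 4) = (z - 3)*(z - 2)*(z - 1)*(z + 4)*(z - 4)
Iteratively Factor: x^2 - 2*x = (x - 2)*(x)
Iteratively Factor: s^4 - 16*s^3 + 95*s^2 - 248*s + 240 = (s - 5)*(s^3 - 11*s^2 + 40*s - 48) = (s - 5)*(s - 4)*(s^2 - 7*s + 12) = (s - 5)*(s - 4)^2*(s - 3)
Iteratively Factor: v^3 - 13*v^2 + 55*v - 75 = (v - 5)*(v^2 - 8*v + 15) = (v - 5)*(v - 3)*(v - 5)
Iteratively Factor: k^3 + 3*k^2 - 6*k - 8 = (k - 2)*(k^2 + 5*k + 4) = (k - 2)*(k + 4)*(k + 1)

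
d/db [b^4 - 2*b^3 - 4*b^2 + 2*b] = 4*b^3 - 6*b^2 - 8*b + 2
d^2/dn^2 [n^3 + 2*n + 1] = 6*n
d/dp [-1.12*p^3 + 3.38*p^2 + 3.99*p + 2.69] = -3.36*p^2 + 6.76*p + 3.99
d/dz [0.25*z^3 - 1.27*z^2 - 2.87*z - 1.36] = 0.75*z^2 - 2.54*z - 2.87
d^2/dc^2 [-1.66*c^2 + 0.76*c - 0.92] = -3.32000000000000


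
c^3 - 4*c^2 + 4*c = c*(c - 2)^2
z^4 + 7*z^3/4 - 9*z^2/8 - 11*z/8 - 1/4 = (z - 1)*(z + 1/4)*(z + 1/2)*(z + 2)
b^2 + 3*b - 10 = (b - 2)*(b + 5)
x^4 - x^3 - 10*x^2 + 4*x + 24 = (x - 3)*(x - 2)*(x + 2)^2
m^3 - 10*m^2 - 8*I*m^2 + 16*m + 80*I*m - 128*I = (m - 8)*(m - 2)*(m - 8*I)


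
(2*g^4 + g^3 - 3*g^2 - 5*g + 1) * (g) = 2*g^5 + g^4 - 3*g^3 - 5*g^2 + g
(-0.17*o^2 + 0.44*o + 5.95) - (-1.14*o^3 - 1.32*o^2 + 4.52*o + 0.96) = 1.14*o^3 + 1.15*o^2 - 4.08*o + 4.99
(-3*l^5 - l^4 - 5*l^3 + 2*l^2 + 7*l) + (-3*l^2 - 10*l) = -3*l^5 - l^4 - 5*l^3 - l^2 - 3*l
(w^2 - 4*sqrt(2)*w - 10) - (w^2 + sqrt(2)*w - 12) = -5*sqrt(2)*w + 2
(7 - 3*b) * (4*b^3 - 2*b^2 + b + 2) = -12*b^4 + 34*b^3 - 17*b^2 + b + 14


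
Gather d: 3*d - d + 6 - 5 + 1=2*d + 2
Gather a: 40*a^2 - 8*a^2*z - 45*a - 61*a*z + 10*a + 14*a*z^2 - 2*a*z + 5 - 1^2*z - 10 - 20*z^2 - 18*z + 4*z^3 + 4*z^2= a^2*(40 - 8*z) + a*(14*z^2 - 63*z - 35) + 4*z^3 - 16*z^2 - 19*z - 5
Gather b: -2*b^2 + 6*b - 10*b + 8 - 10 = -2*b^2 - 4*b - 2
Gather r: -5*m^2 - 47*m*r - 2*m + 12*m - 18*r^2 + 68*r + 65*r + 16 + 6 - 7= -5*m^2 + 10*m - 18*r^2 + r*(133 - 47*m) + 15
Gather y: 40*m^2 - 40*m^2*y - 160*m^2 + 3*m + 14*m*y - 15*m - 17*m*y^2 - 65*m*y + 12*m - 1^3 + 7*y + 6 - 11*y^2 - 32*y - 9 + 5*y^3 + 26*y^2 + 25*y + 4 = -120*m^2 + 5*y^3 + y^2*(15 - 17*m) + y*(-40*m^2 - 51*m)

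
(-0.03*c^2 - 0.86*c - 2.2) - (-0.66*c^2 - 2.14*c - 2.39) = 0.63*c^2 + 1.28*c + 0.19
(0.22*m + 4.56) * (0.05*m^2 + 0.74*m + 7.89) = 0.011*m^3 + 0.3908*m^2 + 5.1102*m + 35.9784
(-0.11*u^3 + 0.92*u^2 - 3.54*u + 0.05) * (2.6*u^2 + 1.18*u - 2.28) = -0.286*u^5 + 2.2622*u^4 - 7.8676*u^3 - 6.1448*u^2 + 8.1302*u - 0.114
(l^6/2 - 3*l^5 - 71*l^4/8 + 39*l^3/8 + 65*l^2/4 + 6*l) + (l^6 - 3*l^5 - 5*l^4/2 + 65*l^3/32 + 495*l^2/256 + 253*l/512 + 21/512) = 3*l^6/2 - 6*l^5 - 91*l^4/8 + 221*l^3/32 + 4655*l^2/256 + 3325*l/512 + 21/512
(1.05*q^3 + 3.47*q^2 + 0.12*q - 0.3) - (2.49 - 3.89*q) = 1.05*q^3 + 3.47*q^2 + 4.01*q - 2.79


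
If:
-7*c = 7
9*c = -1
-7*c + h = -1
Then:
No Solution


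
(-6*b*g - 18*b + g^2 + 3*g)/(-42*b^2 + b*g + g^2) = (g + 3)/(7*b + g)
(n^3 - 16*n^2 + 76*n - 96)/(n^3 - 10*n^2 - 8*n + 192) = (n - 2)/(n + 4)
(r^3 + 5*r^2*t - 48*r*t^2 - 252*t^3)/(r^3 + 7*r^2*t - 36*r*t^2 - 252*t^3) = (r^2 - r*t - 42*t^2)/(r^2 + r*t - 42*t^2)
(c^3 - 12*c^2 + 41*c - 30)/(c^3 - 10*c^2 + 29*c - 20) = (c - 6)/(c - 4)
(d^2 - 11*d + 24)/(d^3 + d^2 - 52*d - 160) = (d - 3)/(d^2 + 9*d + 20)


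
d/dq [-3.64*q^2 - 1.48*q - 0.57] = -7.28*q - 1.48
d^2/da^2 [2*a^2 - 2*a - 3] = 4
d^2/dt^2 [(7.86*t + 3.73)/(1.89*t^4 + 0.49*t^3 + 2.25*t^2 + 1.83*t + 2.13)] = (336.920472*t^7 + 382.944996*t^6 + 315.501606*t^5 + 185.141334*t^4 - 449.95266*t^3 - 145.26522*t^2 - 157.222656*t - 72.044244)/(6.751269*t^12 + 5.250987*t^11 + 25.473042*t^10 + 32.230828*t^9 + 63.319347*t^8 + 67.288032*t^7 + 98.365527*t^6 + 91.008144*t^5 + 92.138499*t^4 + 65.41938*t^3 + 52.023546*t^2 + 24.907581*t + 9.663597)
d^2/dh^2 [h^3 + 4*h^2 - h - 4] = 6*h + 8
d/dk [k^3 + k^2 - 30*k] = 3*k^2 + 2*k - 30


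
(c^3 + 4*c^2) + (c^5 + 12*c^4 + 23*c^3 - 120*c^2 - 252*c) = c^5 + 12*c^4 + 24*c^3 - 116*c^2 - 252*c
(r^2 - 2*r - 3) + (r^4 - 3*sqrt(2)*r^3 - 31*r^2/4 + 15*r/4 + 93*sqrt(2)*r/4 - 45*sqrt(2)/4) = r^4 - 3*sqrt(2)*r^3 - 27*r^2/4 + 7*r/4 + 93*sqrt(2)*r/4 - 45*sqrt(2)/4 - 3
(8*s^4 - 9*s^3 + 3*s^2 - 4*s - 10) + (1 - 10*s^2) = 8*s^4 - 9*s^3 - 7*s^2 - 4*s - 9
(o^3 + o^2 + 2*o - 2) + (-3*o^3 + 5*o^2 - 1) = -2*o^3 + 6*o^2 + 2*o - 3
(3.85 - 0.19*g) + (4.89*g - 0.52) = 4.7*g + 3.33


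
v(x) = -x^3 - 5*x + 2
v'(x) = -3*x^2 - 5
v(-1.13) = 9.09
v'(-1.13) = -8.83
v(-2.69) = 34.92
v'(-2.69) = -26.71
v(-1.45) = 12.30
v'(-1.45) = -11.31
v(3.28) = -49.69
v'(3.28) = -37.28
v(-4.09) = 90.87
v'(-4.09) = -55.18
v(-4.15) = 94.22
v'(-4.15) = -56.67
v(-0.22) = 3.11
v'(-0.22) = -5.15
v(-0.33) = 3.69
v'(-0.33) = -5.33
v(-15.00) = 3452.00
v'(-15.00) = -680.00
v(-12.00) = 1790.00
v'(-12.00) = -437.00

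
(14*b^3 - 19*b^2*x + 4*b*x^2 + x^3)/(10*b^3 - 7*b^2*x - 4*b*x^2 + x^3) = (-14*b^2 + 5*b*x + x^2)/(-10*b^2 - 3*b*x + x^2)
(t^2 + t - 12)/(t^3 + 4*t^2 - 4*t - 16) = (t - 3)/(t^2 - 4)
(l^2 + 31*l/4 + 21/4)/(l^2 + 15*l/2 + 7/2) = (4*l + 3)/(2*(2*l + 1))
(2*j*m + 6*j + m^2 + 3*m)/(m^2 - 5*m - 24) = (2*j + m)/(m - 8)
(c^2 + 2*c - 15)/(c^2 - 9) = (c + 5)/(c + 3)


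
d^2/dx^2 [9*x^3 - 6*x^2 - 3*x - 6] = 54*x - 12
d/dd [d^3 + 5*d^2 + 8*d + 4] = 3*d^2 + 10*d + 8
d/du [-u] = -1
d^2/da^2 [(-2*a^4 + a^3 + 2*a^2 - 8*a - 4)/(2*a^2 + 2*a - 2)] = (-2*a^6 - 6*a^5 + 8*a^3 - 21*a^2 - 33*a - 14)/(a^6 + 3*a^5 - 5*a^3 + 3*a - 1)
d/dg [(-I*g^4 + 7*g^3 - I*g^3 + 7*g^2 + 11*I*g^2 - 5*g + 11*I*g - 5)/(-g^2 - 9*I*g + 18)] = (2*I*g^5 + g^4*(-34 + I) + g^3*(-18 - 198*I) + g^2*(472 - 106*I) + g*(242 + 396*I) - 90 + 153*I)/(g^4 + 18*I*g^3 - 117*g^2 - 324*I*g + 324)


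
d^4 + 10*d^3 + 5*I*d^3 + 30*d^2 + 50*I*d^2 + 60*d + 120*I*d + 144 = (d + 4)*(d + 6)*(d - I)*(d + 6*I)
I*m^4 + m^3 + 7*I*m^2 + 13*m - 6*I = (m - 2*I)*(m - I)*(m + 3*I)*(I*m + 1)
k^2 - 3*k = k*(k - 3)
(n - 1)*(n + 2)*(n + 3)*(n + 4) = n^4 + 8*n^3 + 17*n^2 - 2*n - 24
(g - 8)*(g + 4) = g^2 - 4*g - 32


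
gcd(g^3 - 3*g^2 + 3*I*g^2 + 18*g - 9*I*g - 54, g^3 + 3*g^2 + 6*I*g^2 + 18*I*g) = g + 6*I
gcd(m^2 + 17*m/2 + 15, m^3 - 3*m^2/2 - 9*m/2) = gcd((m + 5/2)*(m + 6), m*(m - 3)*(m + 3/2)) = 1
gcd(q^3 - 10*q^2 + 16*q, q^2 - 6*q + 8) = q - 2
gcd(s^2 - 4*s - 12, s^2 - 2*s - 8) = s + 2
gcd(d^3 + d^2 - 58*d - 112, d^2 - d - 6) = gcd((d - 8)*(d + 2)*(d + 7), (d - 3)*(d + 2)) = d + 2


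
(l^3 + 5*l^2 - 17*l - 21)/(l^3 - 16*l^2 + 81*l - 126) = (l^2 + 8*l + 7)/(l^2 - 13*l + 42)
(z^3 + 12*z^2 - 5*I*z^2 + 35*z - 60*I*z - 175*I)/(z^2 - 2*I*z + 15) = (z^2 + 12*z + 35)/(z + 3*I)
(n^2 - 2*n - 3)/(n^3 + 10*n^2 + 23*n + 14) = (n - 3)/(n^2 + 9*n + 14)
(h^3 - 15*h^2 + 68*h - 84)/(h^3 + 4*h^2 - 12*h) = (h^2 - 13*h + 42)/(h*(h + 6))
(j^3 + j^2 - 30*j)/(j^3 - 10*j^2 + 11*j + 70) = j*(j + 6)/(j^2 - 5*j - 14)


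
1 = 1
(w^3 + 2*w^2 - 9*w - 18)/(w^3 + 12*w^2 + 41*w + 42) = (w - 3)/(w + 7)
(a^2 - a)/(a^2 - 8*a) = (a - 1)/(a - 8)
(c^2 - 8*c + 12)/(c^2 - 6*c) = (c - 2)/c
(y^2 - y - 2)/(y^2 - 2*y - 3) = (y - 2)/(y - 3)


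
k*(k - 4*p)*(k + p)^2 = k^4 - 2*k^3*p - 7*k^2*p^2 - 4*k*p^3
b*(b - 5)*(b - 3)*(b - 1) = b^4 - 9*b^3 + 23*b^2 - 15*b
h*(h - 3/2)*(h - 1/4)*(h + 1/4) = h^4 - 3*h^3/2 - h^2/16 + 3*h/32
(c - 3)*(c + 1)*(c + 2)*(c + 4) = c^4 + 4*c^3 - 7*c^2 - 34*c - 24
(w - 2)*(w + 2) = w^2 - 4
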